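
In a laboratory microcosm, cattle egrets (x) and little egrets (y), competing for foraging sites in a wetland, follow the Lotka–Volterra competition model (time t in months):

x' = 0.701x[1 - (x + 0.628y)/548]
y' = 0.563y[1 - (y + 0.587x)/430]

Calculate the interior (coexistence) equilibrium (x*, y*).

x* ≈ 440, y* ≈ 172

Setting both brackets to zero gives the nullclines x + 0.628y = 548 and 0.587x + y = 430.
Substituting y = 430 - 0.587x into the first: x(1 - 0.628·0.587) = 548 - 0.628·430.
So x* = 278/0.631 = 440, and then y* = 430 - 0.587·440 = 172.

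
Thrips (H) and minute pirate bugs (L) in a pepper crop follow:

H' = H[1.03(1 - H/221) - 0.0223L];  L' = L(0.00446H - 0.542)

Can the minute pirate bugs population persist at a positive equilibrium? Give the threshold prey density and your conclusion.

The predator equation gives dL/dt > 0 only when H > 0.542/0.00446 = 122.
Without the predator, H → K = 221. Since 221 > 122, the predator can invade and persist.

Threshold H = 122; K > 122, so yes, the predator persists.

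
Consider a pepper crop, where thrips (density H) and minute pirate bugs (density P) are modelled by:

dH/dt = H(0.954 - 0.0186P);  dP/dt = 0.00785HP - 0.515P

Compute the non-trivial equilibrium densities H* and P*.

Set dP/dt = 0 with P > 0: 0.00785H - 0.515 = 0, so H* = 0.515/0.00785 = 65.6.
Set dH/dt = 0 with H > 0: 0.954 - 0.0186P = 0, so P* = 0.954/0.0186 = 51.3.

H* ≈ 65.6, P* ≈ 51.3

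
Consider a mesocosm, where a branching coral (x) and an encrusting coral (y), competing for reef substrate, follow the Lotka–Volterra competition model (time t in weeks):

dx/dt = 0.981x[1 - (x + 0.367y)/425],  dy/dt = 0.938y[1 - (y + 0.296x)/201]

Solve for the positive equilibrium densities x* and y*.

x* ≈ 394, y* ≈ 84.4

Setting both brackets to zero gives the nullclines x + 0.367y = 425 and 0.296x + y = 201.
Substituting y = 201 - 0.296x into the first: x(1 - 0.367·0.296) = 425 - 0.367·201.
So x* = 351/0.891 = 394, and then y* = 201 - 0.296·394 = 84.4.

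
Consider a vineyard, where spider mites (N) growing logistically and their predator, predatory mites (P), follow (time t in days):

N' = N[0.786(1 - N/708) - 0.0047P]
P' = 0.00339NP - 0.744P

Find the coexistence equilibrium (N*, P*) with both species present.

From dP/dt = 0 with P > 0: 0.00339N* = 0.744, so N* = 219.
Substitute into dN/dt = 0: 0.786(1 - 219/708) = 0.0047P*.
The bracket is 0.69, giving P* = 0.542/0.0047 = 115.

N* ≈ 219, P* ≈ 115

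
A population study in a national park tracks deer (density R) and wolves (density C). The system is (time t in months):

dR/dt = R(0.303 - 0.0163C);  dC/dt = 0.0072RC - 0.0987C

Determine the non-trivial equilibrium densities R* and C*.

Set dC/dt = 0 with C > 0: 0.0072R - 0.0987 = 0, so R* = 0.0987/0.0072 = 13.7.
Set dR/dt = 0 with R > 0: 0.303 - 0.0163C = 0, so C* = 0.303/0.0163 = 18.6.

R* ≈ 13.7, C* ≈ 18.6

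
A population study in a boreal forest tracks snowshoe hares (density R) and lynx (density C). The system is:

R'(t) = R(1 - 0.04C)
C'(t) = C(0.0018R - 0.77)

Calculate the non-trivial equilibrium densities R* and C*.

Set dC/dt = 0 with C > 0: 0.0018R - 0.77 = 0, so R* = 0.77/0.0018 = 428.
Set dR/dt = 0 with R > 0: 1 - 0.04C = 0, so C* = 1/0.04 = 25.

R* ≈ 428, C* ≈ 25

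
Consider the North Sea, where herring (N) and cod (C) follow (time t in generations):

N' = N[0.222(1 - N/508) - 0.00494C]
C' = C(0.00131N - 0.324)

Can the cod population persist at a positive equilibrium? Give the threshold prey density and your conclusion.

The predator equation gives dC/dt > 0 only when N > 0.324/0.00131 = 247.
Without the predator, N → K = 508. Since 508 > 247, the predator can invade and persist.

Threshold N = 247; K > 247, so yes, the predator persists.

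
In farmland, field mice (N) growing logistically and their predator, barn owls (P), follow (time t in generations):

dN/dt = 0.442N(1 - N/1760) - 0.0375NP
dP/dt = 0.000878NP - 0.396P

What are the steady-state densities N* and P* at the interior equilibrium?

From dP/dt = 0 with P > 0: 0.000878N* = 0.396, so N* = 451.
Substitute into dN/dt = 0: 0.442(1 - 451/1760) = 0.0375P*.
The bracket is 0.744, giving P* = 0.329/0.0375 = 8.77.

N* ≈ 451, P* ≈ 8.77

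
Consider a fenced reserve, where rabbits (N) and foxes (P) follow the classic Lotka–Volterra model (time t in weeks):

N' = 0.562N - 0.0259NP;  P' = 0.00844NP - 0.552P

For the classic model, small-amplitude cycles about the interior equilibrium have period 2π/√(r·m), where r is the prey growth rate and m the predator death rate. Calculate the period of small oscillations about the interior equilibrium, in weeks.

T ≈ 11.3 weeks

Here r = 0.562 and m = 0.552, so r·m = 0.31.
ω = √0.31 = 0.557 per week, hence T = 2π/ω ≈ 11.3 weeks.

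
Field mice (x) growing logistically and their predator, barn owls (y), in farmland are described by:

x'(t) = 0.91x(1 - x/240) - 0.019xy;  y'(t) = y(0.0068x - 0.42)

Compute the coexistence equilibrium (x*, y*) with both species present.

From dy/dt = 0 with y > 0: 0.0068x* = 0.42, so x* = 61.8.
Substitute into dx/dt = 0: 0.91(1 - 61.8/240) = 0.019y*.
The bracket is 0.743, giving y* = 0.676/0.019 = 35.6.

x* ≈ 61.8, y* ≈ 35.6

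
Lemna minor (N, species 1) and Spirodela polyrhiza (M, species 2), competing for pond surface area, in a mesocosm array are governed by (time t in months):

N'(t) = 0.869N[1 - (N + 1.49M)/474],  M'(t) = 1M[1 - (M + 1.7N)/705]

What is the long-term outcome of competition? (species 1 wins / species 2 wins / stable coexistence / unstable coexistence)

Compare the nullcline intercepts: K1/α12 = 474/1.49 = 318 < K2 = 705; K2/α21 = 705/1.7 = 415 < K1 = 474.
Since both are reversed, neither can invade when rare; the interior point is a saddle.

unstable coexistence (outcome depends on initial conditions)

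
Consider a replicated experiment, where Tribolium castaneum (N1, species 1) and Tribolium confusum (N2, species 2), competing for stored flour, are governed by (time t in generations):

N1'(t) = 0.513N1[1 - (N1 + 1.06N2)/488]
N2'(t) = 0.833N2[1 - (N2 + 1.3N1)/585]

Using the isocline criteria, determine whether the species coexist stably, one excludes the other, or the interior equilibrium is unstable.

unstable coexistence (outcome depends on initial conditions)

Compare the nullcline intercepts: K1/α12 = 488/1.06 = 460 < K2 = 585; K2/α21 = 585/1.3 = 450 < K1 = 488.
Since both are reversed, neither can invade when rare; the interior point is a saddle.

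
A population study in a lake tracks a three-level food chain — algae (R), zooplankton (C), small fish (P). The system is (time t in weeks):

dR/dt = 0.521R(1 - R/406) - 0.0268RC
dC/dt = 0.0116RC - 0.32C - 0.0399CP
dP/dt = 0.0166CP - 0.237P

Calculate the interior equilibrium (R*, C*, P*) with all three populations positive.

R* ≈ 108, C* ≈ 14.3, P* ≈ 23.3

From dP/dt = 0: 0.0166C* = 0.237, so C* = 14.3.
From dR/dt = 0: 0.521(1 - R*/406) = 0.0268·14.3, giving R* = 406·(1 - 0.734) = 108.
From dC/dt = 0: 0.0116·108 - 0.32 = 0.0399P*, so P* = 0.931/0.0399 = 23.3.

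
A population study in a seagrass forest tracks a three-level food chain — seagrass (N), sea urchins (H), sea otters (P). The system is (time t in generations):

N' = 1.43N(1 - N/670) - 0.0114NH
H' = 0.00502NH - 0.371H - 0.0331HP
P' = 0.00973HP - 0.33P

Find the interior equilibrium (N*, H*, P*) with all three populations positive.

N* ≈ 489, H* ≈ 33.9, P* ≈ 62.9

From dP/dt = 0: 0.00973H* = 0.33, so H* = 33.9.
From dN/dt = 0: 1.43(1 - N*/670) = 0.0114·33.9, giving N* = 670·(1 - 0.27) = 489.
From dH/dt = 0: 0.00502·489 - 0.371 = 0.0331P*, so P* = 2.08/0.0331 = 62.9.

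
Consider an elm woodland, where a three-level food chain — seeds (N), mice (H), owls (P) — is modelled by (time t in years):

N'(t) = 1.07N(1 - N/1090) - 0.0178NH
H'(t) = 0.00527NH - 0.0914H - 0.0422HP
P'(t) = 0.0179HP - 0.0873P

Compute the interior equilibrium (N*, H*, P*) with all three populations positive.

N* ≈ 1000, H* ≈ 4.88, P* ≈ 123

From dP/dt = 0: 0.0179H* = 0.0873, so H* = 4.88.
From dN/dt = 0: 1.07(1 - N*/1090) = 0.0178·4.88, giving N* = 1090·(1 - 0.0811) = 1000.
From dH/dt = 0: 0.00527·1000 - 0.0914 = 0.0422P*, so P* = 5.19/0.0422 = 123.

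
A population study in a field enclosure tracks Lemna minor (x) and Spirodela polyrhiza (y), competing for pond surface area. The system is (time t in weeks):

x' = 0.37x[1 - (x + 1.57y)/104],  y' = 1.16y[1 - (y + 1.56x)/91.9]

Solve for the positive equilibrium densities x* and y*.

Setting both brackets to zero gives the nullclines x + 1.57y = 104 and 1.56x + y = 91.9.
Substituting y = 91.9 - 1.56x into the first: x(1 - 1.57·1.56) = 104 - 1.57·91.9.
So x* = -40.3/-1.45 = 27.8, and then y* = 91.9 - 1.56·27.8 = 48.5.

x* ≈ 27.8, y* ≈ 48.5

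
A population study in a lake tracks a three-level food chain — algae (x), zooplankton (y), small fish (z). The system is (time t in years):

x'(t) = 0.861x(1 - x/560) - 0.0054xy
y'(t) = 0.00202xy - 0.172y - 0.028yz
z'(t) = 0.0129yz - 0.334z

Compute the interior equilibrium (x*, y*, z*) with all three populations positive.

x* ≈ 469, y* ≈ 25.9, z* ≈ 27.7

From dz/dt = 0: 0.0129y* = 0.334, so y* = 25.9.
From dx/dt = 0: 0.861(1 - x*/560) = 0.0054·25.9, giving x* = 560·(1 - 0.162) = 469.
From dy/dt = 0: 0.00202·469 - 0.172 = 0.028z*, so z* = 0.776/0.028 = 27.7.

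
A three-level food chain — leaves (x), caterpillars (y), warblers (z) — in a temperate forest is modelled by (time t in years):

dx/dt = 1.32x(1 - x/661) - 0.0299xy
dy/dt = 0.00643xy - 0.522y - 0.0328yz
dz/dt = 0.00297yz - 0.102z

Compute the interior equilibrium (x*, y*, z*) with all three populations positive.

x* ≈ 147, y* ≈ 34.3, z* ≈ 12.9

From dz/dt = 0: 0.00297y* = 0.102, so y* = 34.3.
From dx/dt = 0: 1.32(1 - x*/661) = 0.0299·34.3, giving x* = 661·(1 - 0.778) = 147.
From dy/dt = 0: 0.00643·147 - 0.522 = 0.0328z*, so z* = 0.422/0.0328 = 12.9.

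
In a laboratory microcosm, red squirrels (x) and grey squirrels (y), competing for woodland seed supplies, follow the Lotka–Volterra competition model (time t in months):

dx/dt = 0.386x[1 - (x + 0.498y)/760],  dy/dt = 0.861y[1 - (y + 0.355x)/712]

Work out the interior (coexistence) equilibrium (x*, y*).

x* ≈ 492, y* ≈ 537

Setting both brackets to zero gives the nullclines x + 0.498y = 760 and 0.355x + y = 712.
Substituting y = 712 - 0.355x into the first: x(1 - 0.498·0.355) = 760 - 0.498·712.
So x* = 405/0.823 = 492, and then y* = 712 - 0.355·492 = 537.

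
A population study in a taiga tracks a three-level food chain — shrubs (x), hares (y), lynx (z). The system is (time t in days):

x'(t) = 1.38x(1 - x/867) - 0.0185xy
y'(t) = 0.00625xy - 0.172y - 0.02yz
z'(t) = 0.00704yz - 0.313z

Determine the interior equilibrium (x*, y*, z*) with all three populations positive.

From dz/dt = 0: 0.00704y* = 0.313, so y* = 44.5.
From dx/dt = 0: 1.38(1 - x*/867) = 0.0185·44.5, giving x* = 867·(1 - 0.596) = 350.
From dy/dt = 0: 0.00625·350 - 0.172 = 0.02z*, so z* = 2.02/0.02 = 101.

x* ≈ 350, y* ≈ 44.5, z* ≈ 101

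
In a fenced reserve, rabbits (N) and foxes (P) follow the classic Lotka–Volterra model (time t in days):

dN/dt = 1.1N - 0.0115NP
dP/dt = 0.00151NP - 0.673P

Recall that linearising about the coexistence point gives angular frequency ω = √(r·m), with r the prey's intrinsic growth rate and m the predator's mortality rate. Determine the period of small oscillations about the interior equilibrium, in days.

T ≈ 7.3 days

Here r = 1.1 and m = 0.673, so r·m = 0.74.
ω = √0.74 = 0.86 per day, hence T = 2π/ω ≈ 7.3 days.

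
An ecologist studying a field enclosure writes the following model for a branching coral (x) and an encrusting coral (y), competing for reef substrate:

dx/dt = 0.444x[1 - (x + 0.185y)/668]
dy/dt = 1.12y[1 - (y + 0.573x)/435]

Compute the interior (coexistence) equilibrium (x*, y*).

x* ≈ 657, y* ≈ 58.4

Setting both brackets to zero gives the nullclines x + 0.185y = 668 and 0.573x + y = 435.
Substituting y = 435 - 0.573x into the first: x(1 - 0.185·0.573) = 668 - 0.185·435.
So x* = 588/0.894 = 657, and then y* = 435 - 0.573·657 = 58.4.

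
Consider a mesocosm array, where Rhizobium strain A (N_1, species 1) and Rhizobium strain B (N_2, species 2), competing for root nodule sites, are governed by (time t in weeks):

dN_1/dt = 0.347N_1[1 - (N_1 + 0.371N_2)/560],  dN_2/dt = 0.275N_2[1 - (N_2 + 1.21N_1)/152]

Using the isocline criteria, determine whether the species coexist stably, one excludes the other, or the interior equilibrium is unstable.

species 1 excludes species 2

Compare the nullcline intercepts: K1/α12 = 560/0.371 = 1510 > K2 = 152; K2/α21 = 152/1.21 = 126 < K1 = 560.
Since the inequalities point opposite ways, species 1 can invade but species 2 cannot.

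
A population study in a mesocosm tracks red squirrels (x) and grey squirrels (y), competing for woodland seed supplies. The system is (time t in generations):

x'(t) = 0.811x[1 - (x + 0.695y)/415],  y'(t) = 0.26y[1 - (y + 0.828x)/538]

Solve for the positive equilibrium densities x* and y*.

x* ≈ 96.8, y* ≈ 458

Setting both brackets to zero gives the nullclines x + 0.695y = 415 and 0.828x + y = 538.
Substituting y = 538 - 0.828x into the first: x(1 - 0.695·0.828) = 415 - 0.695·538.
So x* = 41.1/0.425 = 96.8, and then y* = 538 - 0.828·96.8 = 458.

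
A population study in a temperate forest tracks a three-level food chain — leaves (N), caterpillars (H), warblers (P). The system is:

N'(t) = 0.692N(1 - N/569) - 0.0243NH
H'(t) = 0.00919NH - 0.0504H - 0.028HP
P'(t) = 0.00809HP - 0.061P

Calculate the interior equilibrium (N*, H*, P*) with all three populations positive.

N* ≈ 418, H* ≈ 7.54, P* ≈ 136

From dP/dt = 0: 0.00809H* = 0.061, so H* = 7.54.
From dN/dt = 0: 0.692(1 - N*/569) = 0.0243·7.54, giving N* = 569·(1 - 0.265) = 418.
From dH/dt = 0: 0.00919·418 - 0.0504 = 0.028P*, so P* = 3.79/0.028 = 136.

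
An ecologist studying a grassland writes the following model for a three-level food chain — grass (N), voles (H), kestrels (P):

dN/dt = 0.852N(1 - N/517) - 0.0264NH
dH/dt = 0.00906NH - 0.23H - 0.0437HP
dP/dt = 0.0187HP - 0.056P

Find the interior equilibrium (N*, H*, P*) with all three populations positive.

From dP/dt = 0: 0.0187H* = 0.056, so H* = 2.99.
From dN/dt = 0: 0.852(1 - N*/517) = 0.0264·2.99, giving N* = 517·(1 - 0.0928) = 469.
From dH/dt = 0: 0.00906·469 - 0.23 = 0.0437P*, so P* = 4.02/0.0437 = 92.

N* ≈ 469, H* ≈ 2.99, P* ≈ 92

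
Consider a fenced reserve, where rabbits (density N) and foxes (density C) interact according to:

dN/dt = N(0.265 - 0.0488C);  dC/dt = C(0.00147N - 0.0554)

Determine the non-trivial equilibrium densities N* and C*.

N* ≈ 37.7, C* ≈ 5.43

Set dC/dt = 0 with C > 0: 0.00147N - 0.0554 = 0, so N* = 0.0554/0.00147 = 37.7.
Set dN/dt = 0 with N > 0: 0.265 - 0.0488C = 0, so C* = 0.265/0.0488 = 5.43.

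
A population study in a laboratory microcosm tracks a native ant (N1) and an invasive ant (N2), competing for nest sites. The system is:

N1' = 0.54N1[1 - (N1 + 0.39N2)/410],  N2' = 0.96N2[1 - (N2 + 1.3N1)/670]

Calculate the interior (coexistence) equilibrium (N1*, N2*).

N1* ≈ 302, N2* ≈ 278

Setting both brackets to zero gives the nullclines N1 + 0.39N2 = 410 and 1.3N1 + N2 = 670.
Substituting N2 = 670 - 1.3N1 into the first: N1(1 - 0.39·1.3) = 410 - 0.39·670.
So N1* = 149/0.493 = 302, and then N2* = 670 - 1.3·302 = 278.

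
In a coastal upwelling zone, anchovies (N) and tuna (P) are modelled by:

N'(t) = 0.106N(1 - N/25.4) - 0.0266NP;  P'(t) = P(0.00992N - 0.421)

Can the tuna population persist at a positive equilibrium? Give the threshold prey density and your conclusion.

Threshold N = 42.4; K < 42.4, so no, the predator goes extinct.

The predator equation gives dP/dt > 0 only when N > 0.421/0.00992 = 42.4.
Without the predator, N → K = 25.4. Since 25.4 < 42.4, the predator cannot invade.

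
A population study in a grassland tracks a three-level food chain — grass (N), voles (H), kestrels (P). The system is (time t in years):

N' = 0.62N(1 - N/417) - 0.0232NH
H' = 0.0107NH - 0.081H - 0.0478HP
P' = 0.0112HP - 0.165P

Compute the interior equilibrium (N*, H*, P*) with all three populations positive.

From dP/dt = 0: 0.0112H* = 0.165, so H* = 14.7.
From dN/dt = 0: 0.62(1 - N*/417) = 0.0232·14.7, giving N* = 417·(1 - 0.551) = 187.
From dH/dt = 0: 0.0107·187 - 0.081 = 0.0478P*, so P* = 1.92/0.0478 = 40.2.

N* ≈ 187, H* ≈ 14.7, P* ≈ 40.2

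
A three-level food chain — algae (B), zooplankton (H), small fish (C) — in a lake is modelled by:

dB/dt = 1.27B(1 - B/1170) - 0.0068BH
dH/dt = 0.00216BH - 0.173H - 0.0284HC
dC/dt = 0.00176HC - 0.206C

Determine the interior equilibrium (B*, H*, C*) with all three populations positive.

B* ≈ 437, H* ≈ 117, C* ≈ 27.1

From dC/dt = 0: 0.00176H* = 0.206, so H* = 117.
From dB/dt = 0: 1.27(1 - B*/1170) = 0.0068·117, giving B* = 1170·(1 - 0.627) = 437.
From dH/dt = 0: 0.00216·437 - 0.173 = 0.0284C*, so C* = 0.77/0.0284 = 27.1.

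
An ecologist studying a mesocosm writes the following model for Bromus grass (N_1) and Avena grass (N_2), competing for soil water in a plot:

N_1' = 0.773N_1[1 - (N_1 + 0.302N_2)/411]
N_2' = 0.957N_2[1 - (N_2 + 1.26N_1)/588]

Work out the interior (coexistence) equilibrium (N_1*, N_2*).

Setting both brackets to zero gives the nullclines N_1 + 0.302N_2 = 411 and 1.26N_1 + N_2 = 588.
Substituting N_2 = 588 - 1.26N_1 into the first: N_1(1 - 0.302·1.26) = 411 - 0.302·588.
So N_1* = 233/0.619 = 377, and then N_2* = 588 - 1.26·377 = 113.

N_1* ≈ 377, N_2* ≈ 113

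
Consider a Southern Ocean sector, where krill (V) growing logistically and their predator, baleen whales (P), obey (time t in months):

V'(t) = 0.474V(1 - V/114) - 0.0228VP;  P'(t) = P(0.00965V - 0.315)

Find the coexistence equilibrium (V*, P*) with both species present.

From dP/dt = 0 with P > 0: 0.00965V* = 0.315, so V* = 32.6.
Substitute into dV/dt = 0: 0.474(1 - 32.6/114) = 0.0228P*.
The bracket is 0.714, giving P* = 0.338/0.0228 = 14.8.

V* ≈ 32.6, P* ≈ 14.8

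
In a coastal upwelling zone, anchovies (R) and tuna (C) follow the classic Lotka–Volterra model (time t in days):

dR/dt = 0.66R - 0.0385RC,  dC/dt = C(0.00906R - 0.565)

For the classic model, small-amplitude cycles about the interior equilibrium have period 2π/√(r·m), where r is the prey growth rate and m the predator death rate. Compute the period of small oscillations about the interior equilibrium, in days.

T ≈ 10.3 days

Here r = 0.66 and m = 0.565, so r·m = 0.373.
ω = √0.373 = 0.611 per day, hence T = 2π/ω ≈ 10.3 days.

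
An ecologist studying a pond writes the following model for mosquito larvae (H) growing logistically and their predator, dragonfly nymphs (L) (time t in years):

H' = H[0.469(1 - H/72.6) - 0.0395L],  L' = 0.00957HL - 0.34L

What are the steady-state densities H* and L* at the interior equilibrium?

H* ≈ 35.5, L* ≈ 6.06

From dL/dt = 0 with L > 0: 0.00957H* = 0.34, so H* = 35.5.
Substitute into dH/dt = 0: 0.469(1 - 35.5/72.6) = 0.0395L*.
The bracket is 0.511, giving L* = 0.239/0.0395 = 6.06.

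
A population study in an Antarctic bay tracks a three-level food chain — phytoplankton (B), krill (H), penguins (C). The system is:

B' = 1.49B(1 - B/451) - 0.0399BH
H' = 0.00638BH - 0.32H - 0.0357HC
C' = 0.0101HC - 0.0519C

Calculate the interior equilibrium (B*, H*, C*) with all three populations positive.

From dC/dt = 0: 0.0101H* = 0.0519, so H* = 5.14.
From dB/dt = 0: 1.49(1 - B*/451) = 0.0399·5.14, giving B* = 451·(1 - 0.138) = 389.
From dH/dt = 0: 0.00638·389 - 0.32 = 0.0357C*, so C* = 2.16/0.0357 = 60.5.

B* ≈ 389, H* ≈ 5.14, C* ≈ 60.5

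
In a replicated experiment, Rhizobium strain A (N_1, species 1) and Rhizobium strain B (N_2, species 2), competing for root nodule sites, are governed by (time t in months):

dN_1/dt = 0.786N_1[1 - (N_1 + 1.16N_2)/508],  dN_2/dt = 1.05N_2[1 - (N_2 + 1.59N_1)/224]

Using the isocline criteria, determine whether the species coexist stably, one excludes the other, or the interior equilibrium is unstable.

Compare the nullcline intercepts: K1/α12 = 508/1.16 = 438 > K2 = 224; K2/α21 = 224/1.59 = 141 < K1 = 508.
Since the inequalities point opposite ways, species 1 can invade but species 2 cannot.

species 1 excludes species 2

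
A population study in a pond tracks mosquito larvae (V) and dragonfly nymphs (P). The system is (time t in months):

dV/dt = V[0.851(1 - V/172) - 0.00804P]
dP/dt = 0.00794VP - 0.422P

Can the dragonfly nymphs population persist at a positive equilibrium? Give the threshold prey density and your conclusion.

Threshold V = 53.1; K > 53.1, so yes, the predator persists.

The predator equation gives dP/dt > 0 only when V > 0.422/0.00794 = 53.1.
Without the predator, V → K = 172. Since 172 > 53.1, the predator can invade and persist.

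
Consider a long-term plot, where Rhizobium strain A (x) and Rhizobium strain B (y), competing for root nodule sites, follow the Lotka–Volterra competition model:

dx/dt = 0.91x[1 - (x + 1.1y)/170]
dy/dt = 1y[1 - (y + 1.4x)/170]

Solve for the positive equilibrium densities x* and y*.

x* ≈ 31.5, y* ≈ 126

Setting both brackets to zero gives the nullclines x + 1.1y = 170 and 1.4x + y = 170.
Substituting y = 170 - 1.4x into the first: x(1 - 1.1·1.4) = 170 - 1.1·170.
So x* = -17/-0.54 = 31.5, and then y* = 170 - 1.4·31.5 = 126.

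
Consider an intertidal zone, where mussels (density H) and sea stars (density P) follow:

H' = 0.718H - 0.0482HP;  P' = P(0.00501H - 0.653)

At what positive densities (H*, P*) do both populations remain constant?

H* ≈ 130, P* ≈ 14.9

Set dP/dt = 0 with P > 0: 0.00501H - 0.653 = 0, so H* = 0.653/0.00501 = 130.
Set dH/dt = 0 with H > 0: 0.718 - 0.0482P = 0, so P* = 0.718/0.0482 = 14.9.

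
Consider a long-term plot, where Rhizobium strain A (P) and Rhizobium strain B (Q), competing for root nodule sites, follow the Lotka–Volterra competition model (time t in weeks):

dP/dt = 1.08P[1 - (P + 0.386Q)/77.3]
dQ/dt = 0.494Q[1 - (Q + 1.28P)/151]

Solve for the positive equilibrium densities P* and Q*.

Setting both brackets to zero gives the nullclines P + 0.386Q = 77.3 and 1.28P + Q = 151.
Substituting Q = 151 - 1.28P into the first: P(1 - 0.386·1.28) = 77.3 - 0.386·151.
So P* = 19/0.506 = 37.6, and then Q* = 151 - 1.28·37.6 = 103.

P* ≈ 37.6, Q* ≈ 103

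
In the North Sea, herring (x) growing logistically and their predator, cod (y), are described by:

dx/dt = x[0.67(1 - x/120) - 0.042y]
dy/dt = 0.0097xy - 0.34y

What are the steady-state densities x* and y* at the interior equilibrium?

From dy/dt = 0 with y > 0: 0.0097x* = 0.34, so x* = 35.1.
Substitute into dx/dt = 0: 0.67(1 - 35.1/120) = 0.042y*.
The bracket is 0.708, giving y* = 0.474/0.042 = 11.3.

x* ≈ 35.1, y* ≈ 11.3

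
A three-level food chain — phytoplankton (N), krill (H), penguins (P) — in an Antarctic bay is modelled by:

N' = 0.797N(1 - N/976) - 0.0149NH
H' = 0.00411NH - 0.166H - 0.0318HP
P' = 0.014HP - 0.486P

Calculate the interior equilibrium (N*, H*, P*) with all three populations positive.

N* ≈ 343, H* ≈ 34.7, P* ≈ 39.1

From dP/dt = 0: 0.014H* = 0.486, so H* = 34.7.
From dN/dt = 0: 0.797(1 - N*/976) = 0.0149·34.7, giving N* = 976·(1 - 0.649) = 343.
From dH/dt = 0: 0.00411·343 - 0.166 = 0.0318P*, so P* = 1.24/0.0318 = 39.1.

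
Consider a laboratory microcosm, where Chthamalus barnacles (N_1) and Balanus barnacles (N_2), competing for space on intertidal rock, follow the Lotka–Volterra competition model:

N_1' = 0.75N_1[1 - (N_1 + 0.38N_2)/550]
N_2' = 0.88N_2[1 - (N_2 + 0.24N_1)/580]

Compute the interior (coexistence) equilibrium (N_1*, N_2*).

Setting both brackets to zero gives the nullclines N_1 + 0.38N_2 = 550 and 0.24N_1 + N_2 = 580.
Substituting N_2 = 580 - 0.24N_1 into the first: N_1(1 - 0.38·0.24) = 550 - 0.38·580.
So N_1* = 330/0.909 = 363, and then N_2* = 580 - 0.24·363 = 493.

N_1* ≈ 363, N_2* ≈ 493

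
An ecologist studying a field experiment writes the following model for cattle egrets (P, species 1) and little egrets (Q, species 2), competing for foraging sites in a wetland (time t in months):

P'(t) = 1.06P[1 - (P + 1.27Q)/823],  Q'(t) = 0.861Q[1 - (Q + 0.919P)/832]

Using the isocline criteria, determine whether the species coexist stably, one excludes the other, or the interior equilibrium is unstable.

species 2 excludes species 1

Compare the nullcline intercepts: K1/α12 = 823/1.27 = 648 < K2 = 832; K2/α21 = 832/0.919 = 905 > K1 = 823.
Since the inequalities point opposite ways, species 2 can invade but species 1 cannot.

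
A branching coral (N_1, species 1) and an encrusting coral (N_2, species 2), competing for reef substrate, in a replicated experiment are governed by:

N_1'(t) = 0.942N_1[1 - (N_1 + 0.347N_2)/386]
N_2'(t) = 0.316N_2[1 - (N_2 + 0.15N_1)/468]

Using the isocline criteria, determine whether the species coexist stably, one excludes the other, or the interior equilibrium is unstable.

Compare the nullcline intercepts: K1/α12 = 386/0.347 = 1110 > K2 = 468; K2/α21 = 468/0.15 = 3120 > K1 = 386.
Since both inequalities hold, each species can invade when rare, so the interior equilibrium is stable.

stable coexistence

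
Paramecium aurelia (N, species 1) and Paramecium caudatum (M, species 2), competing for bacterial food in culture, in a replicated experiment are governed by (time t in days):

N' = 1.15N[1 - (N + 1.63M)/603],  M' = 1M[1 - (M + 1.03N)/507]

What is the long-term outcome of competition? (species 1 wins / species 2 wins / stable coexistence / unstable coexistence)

unstable coexistence (outcome depends on initial conditions)

Compare the nullcline intercepts: K1/α12 = 603/1.63 = 370 < K2 = 507; K2/α21 = 507/1.03 = 492 < K1 = 603.
Since both are reversed, neither can invade when rare; the interior point is a saddle.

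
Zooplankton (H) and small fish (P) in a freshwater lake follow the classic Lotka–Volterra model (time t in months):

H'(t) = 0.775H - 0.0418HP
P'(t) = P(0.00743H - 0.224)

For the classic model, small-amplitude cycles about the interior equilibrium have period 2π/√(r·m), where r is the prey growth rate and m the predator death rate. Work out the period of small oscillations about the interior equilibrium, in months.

Here r = 0.775 and m = 0.224, so r·m = 0.174.
ω = √0.174 = 0.417 per month, hence T = 2π/ω ≈ 15.1 months.

T ≈ 15.1 months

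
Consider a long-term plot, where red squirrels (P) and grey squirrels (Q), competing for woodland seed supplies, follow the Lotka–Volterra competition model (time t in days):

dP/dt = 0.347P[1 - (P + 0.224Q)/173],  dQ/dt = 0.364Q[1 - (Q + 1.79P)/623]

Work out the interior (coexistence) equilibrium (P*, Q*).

P* ≈ 55.8, Q* ≈ 523

Setting both brackets to zero gives the nullclines P + 0.224Q = 173 and 1.79P + Q = 623.
Substituting Q = 623 - 1.79P into the first: P(1 - 0.224·1.79) = 173 - 0.224·623.
So P* = 33.4/0.599 = 55.8, and then Q* = 623 - 1.79·55.8 = 523.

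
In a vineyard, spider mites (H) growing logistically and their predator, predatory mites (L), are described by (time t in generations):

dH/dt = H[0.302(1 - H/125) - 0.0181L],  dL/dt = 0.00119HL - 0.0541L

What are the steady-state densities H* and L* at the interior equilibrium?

H* ≈ 45.5, L* ≈ 10.6

From dL/dt = 0 with L > 0: 0.00119H* = 0.0541, so H* = 45.5.
Substitute into dH/dt = 0: 0.302(1 - 45.5/125) = 0.0181L*.
The bracket is 0.636, giving L* = 0.192/0.0181 = 10.6.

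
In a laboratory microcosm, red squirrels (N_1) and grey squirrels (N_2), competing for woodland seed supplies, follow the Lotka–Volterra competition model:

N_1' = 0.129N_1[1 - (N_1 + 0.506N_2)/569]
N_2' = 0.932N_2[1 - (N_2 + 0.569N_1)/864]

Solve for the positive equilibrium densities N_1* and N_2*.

N_1* ≈ 185, N_2* ≈ 759

Setting both brackets to zero gives the nullclines N_1 + 0.506N_2 = 569 and 0.569N_1 + N_2 = 864.
Substituting N_2 = 864 - 0.569N_1 into the first: N_1(1 - 0.506·0.569) = 569 - 0.506·864.
So N_1* = 132/0.712 = 185, and then N_2* = 864 - 0.569·185 = 759.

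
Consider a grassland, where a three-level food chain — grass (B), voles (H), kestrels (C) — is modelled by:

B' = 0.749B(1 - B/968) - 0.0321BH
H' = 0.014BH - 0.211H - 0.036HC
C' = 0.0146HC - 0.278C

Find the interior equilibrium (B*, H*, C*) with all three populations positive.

From dC/dt = 0: 0.0146H* = 0.278, so H* = 19.
From dB/dt = 0: 0.749(1 - B*/968) = 0.0321·19, giving B* = 968·(1 - 0.816) = 178.
From dH/dt = 0: 0.014·178 - 0.211 = 0.036C*, so C* = 2.28/0.036 = 63.4.

B* ≈ 178, H* ≈ 19, C* ≈ 63.4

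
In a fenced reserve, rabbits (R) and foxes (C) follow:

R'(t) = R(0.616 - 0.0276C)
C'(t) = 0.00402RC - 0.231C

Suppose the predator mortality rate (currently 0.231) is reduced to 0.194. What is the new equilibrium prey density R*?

At the interior fixed point, setting dC/dt = 0 with C > 0 fixes R* = (predator death rate)/(RC coefficient) — independent of the other coefficients.
With the change, R* = 0.194/0.00402 = 48.3; it falls from 57.5.

R* ≈ 48.3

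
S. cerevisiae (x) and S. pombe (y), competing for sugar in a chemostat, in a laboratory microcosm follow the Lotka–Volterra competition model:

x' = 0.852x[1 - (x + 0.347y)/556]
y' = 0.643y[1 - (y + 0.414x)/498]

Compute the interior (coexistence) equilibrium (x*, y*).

x* ≈ 447, y* ≈ 313

Setting both brackets to zero gives the nullclines x + 0.347y = 556 and 0.414x + y = 498.
Substituting y = 498 - 0.414x into the first: x(1 - 0.347·0.414) = 556 - 0.347·498.
So x* = 383/0.856 = 447, and then y* = 498 - 0.414·447 = 313.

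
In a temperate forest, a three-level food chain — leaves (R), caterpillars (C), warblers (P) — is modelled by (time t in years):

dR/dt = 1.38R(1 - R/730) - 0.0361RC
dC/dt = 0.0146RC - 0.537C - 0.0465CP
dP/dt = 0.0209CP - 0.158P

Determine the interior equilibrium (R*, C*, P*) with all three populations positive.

R* ≈ 586, C* ≈ 7.56, P* ≈ 172

From dP/dt = 0: 0.0209C* = 0.158, so C* = 7.56.
From dR/dt = 0: 1.38(1 - R*/730) = 0.0361·7.56, giving R* = 730·(1 - 0.198) = 586.
From dC/dt = 0: 0.0146·586 - 0.537 = 0.0465P*, so P* = 8.01/0.0465 = 172.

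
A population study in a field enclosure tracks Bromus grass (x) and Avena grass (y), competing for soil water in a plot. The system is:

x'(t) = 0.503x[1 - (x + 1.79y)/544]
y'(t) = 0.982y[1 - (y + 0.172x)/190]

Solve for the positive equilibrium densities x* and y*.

x* ≈ 295, y* ≈ 139

Setting both brackets to zero gives the nullclines x + 1.79y = 544 and 0.172x + y = 190.
Substituting y = 190 - 0.172x into the first: x(1 - 1.79·0.172) = 544 - 1.79·190.
So x* = 204/0.692 = 295, and then y* = 190 - 0.172·295 = 139.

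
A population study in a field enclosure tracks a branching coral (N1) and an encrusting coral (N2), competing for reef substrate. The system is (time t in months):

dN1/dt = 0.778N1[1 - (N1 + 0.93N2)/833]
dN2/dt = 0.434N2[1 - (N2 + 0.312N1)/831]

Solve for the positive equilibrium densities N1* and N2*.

N1* ≈ 84.8, N2* ≈ 805

Setting both brackets to zero gives the nullclines N1 + 0.93N2 = 833 and 0.312N1 + N2 = 831.
Substituting N2 = 831 - 0.312N1 into the first: N1(1 - 0.93·0.312) = 833 - 0.93·831.
So N1* = 60.2/0.71 = 84.8, and then N2* = 831 - 0.312·84.8 = 805.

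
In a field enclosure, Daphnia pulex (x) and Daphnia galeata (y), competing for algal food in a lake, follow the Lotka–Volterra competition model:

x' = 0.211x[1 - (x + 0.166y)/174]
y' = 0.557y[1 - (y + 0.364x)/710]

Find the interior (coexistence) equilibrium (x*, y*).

x* ≈ 59.8, y* ≈ 688

Setting both brackets to zero gives the nullclines x + 0.166y = 174 and 0.364x + y = 710.
Substituting y = 710 - 0.364x into the first: x(1 - 0.166·0.364) = 174 - 0.166·710.
So x* = 56.1/0.94 = 59.8, and then y* = 710 - 0.364·59.8 = 688.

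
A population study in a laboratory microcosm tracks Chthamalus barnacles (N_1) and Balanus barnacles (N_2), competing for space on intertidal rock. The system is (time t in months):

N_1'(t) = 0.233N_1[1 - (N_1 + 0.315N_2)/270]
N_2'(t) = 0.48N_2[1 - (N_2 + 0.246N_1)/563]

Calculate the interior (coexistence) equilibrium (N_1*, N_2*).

N_1* ≈ 100, N_2* ≈ 538

Setting both brackets to zero gives the nullclines N_1 + 0.315N_2 = 270 and 0.246N_1 + N_2 = 563.
Substituting N_2 = 563 - 0.246N_1 into the first: N_1(1 - 0.315·0.246) = 270 - 0.315·563.
So N_1* = 92.7/0.923 = 100, and then N_2* = 563 - 0.246·100 = 538.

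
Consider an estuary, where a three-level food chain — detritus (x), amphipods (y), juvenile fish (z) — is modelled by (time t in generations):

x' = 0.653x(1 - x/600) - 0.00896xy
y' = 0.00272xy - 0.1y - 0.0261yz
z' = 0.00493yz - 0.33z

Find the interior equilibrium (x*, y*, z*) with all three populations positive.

From dz/dt = 0: 0.00493y* = 0.33, so y* = 66.9.
From dx/dt = 0: 0.653(1 - x*/600) = 0.00896·66.9, giving x* = 600·(1 - 0.918) = 48.9.
From dy/dt = 0: 0.00272·48.9 - 0.1 = 0.0261z*, so z* = 0.0331/0.0261 = 1.27.

x* ≈ 48.9, y* ≈ 66.9, z* ≈ 1.27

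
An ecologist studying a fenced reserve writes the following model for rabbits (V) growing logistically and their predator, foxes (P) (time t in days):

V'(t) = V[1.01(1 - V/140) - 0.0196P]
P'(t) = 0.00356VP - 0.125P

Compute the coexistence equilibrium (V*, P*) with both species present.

From dP/dt = 0 with P > 0: 0.00356V* = 0.125, so V* = 35.1.
Substitute into dV/dt = 0: 1.01(1 - 35.1/140) = 0.0196P*.
The bracket is 0.749, giving P* = 0.757/0.0196 = 38.6.

V* ≈ 35.1, P* ≈ 38.6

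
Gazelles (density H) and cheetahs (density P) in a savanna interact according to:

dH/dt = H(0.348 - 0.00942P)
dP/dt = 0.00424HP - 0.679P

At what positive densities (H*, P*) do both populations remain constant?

Set dP/dt = 0 with P > 0: 0.00424H - 0.679 = 0, so H* = 0.679/0.00424 = 160.
Set dH/dt = 0 with H > 0: 0.348 - 0.00942P = 0, so P* = 0.348/0.00942 = 36.9.

H* ≈ 160, P* ≈ 36.9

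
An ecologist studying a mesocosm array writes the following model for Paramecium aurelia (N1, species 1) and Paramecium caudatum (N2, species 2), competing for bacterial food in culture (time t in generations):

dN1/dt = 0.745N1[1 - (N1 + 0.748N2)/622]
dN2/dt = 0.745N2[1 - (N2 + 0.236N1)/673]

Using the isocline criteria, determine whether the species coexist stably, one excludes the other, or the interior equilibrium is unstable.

stable coexistence

Compare the nullcline intercepts: K1/α12 = 622/0.748 = 832 > K2 = 673; K2/α21 = 673/0.236 = 2850 > K1 = 622.
Since both inequalities hold, each species can invade when rare, so the interior equilibrium is stable.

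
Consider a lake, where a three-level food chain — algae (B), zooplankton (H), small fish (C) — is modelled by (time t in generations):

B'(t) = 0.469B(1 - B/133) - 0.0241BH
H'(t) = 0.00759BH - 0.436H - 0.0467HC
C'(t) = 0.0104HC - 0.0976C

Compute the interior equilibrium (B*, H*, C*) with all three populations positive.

B* ≈ 68.9, H* ≈ 9.38, C* ≈ 1.86

From dC/dt = 0: 0.0104H* = 0.0976, so H* = 9.38.
From dB/dt = 0: 0.469(1 - B*/133) = 0.0241·9.38, giving B* = 133·(1 - 0.482) = 68.9.
From dH/dt = 0: 0.00759·68.9 - 0.436 = 0.0467C*, so C* = 0.0867/0.0467 = 1.86.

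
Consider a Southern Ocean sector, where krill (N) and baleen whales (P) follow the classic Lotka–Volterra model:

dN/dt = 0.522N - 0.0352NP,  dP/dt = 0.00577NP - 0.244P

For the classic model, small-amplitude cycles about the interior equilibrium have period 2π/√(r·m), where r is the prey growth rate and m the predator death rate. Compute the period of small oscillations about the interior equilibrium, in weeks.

T ≈ 17.6 weeks

Here r = 0.522 and m = 0.244, so r·m = 0.127.
ω = √0.127 = 0.357 per week, hence T = 2π/ω ≈ 17.6 weeks.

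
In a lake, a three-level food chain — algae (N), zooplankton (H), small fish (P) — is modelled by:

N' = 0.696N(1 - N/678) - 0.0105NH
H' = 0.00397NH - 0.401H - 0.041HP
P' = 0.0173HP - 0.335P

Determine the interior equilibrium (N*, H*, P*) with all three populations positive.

N* ≈ 480, H* ≈ 19.4, P* ≈ 36.7

From dP/dt = 0: 0.0173H* = 0.335, so H* = 19.4.
From dN/dt = 0: 0.696(1 - N*/678) = 0.0105·19.4, giving N* = 678·(1 - 0.292) = 480.
From dH/dt = 0: 0.00397·480 - 0.401 = 0.041P*, so P* = 1.5/0.041 = 36.7.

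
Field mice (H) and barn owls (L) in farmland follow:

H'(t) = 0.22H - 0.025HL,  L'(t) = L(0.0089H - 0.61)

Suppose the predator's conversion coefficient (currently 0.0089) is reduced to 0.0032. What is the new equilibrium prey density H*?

At the interior fixed point, setting dL/dt = 0 with L > 0 fixes H* = (predator death rate)/(HL coefficient) — independent of the other coefficients.
With the change, H* = 0.61/0.0032 = 191; it rises from 68.5.

H* ≈ 191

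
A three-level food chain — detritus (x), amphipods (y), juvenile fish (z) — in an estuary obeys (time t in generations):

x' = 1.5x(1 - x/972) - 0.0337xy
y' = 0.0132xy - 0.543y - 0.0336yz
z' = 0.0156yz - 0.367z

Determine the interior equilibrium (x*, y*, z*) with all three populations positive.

x* ≈ 458, y* ≈ 23.5, z* ≈ 164

From dz/dt = 0: 0.0156y* = 0.367, so y* = 23.5.
From dx/dt = 0: 1.5(1 - x*/972) = 0.0337·23.5, giving x* = 972·(1 - 0.529) = 458.
From dy/dt = 0: 0.0132·458 - 0.543 = 0.0336z*, so z* = 5.51/0.0336 = 164.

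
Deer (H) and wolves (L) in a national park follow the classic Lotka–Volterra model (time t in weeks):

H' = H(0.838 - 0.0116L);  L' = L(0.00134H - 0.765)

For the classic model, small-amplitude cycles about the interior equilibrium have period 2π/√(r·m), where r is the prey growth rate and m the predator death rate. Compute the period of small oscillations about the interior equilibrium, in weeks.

Here r = 0.838 and m = 0.765, so r·m = 0.641.
ω = √0.641 = 0.801 per week, hence T = 2π/ω ≈ 7.85 weeks.

T ≈ 7.85 weeks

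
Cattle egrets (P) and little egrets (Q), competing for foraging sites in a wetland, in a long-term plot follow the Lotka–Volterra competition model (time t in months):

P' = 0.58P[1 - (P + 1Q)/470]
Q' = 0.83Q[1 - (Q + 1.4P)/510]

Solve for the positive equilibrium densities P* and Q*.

P* ≈ 100, Q* ≈ 370

Setting both brackets to zero gives the nullclines P + 1Q = 470 and 1.4P + Q = 510.
Substituting Q = 510 - 1.4P into the first: P(1 - 1·1.4) = 470 - 1·510.
So P* = -40/-0.4 = 100, and then Q* = 510 - 1.4·100 = 370.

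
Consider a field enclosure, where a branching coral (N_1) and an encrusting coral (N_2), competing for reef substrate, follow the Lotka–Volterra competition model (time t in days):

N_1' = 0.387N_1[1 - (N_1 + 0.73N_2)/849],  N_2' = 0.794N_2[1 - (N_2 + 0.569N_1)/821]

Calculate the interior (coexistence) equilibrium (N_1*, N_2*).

Setting both brackets to zero gives the nullclines N_1 + 0.73N_2 = 849 and 0.569N_1 + N_2 = 821.
Substituting N_2 = 821 - 0.569N_1 into the first: N_1(1 - 0.73·0.569) = 849 - 0.73·821.
So N_1* = 250/0.585 = 427, and then N_2* = 821 - 0.569·427 = 578.

N_1* ≈ 427, N_2* ≈ 578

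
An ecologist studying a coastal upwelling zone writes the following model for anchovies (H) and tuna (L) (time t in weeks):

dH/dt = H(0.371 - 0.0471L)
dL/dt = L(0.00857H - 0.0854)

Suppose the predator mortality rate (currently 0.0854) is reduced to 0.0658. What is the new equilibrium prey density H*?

H* ≈ 7.68

At the interior fixed point, setting dL/dt = 0 with L > 0 fixes H* = (predator death rate)/(HL coefficient) — independent of the other coefficients.
With the change, H* = 0.0658/0.00857 = 7.68; it falls from 9.96.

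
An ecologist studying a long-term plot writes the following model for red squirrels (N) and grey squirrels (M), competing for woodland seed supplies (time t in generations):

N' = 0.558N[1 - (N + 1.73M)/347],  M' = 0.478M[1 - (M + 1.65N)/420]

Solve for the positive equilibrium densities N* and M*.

Setting both brackets to zero gives the nullclines N + 1.73M = 347 and 1.65N + M = 420.
Substituting M = 420 - 1.65N into the first: N(1 - 1.73·1.65) = 347 - 1.73·420.
So N* = -380/-1.85 = 205, and then M* = 420 - 1.65·205 = 82.3.

N* ≈ 205, M* ≈ 82.3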